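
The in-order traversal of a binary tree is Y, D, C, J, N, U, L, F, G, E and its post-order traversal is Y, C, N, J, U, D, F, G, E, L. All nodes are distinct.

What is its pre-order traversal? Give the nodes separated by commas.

The last element of post-order is the root; it splits in-order into left and right subtrees.
Root L: left subtree has 6 nodes {Y, D, C, J, N, U}, right has 3 {F, G, E}.
  Root D: left subtree has 1 node {Y}, right has 4 {C, J, N, U}.
    Root U: left subtree has 3 nodes {C, J, N}, right has 0 { }.
      Root J: left subtree has 1 node {C}, right has 1 {N}.
  Root E: left subtree has 2 nodes {F, G}, right has 0 { }.
    Root G: left subtree has 1 node {F}, right has 0 { }.

L, D, Y, U, J, C, N, E, G, F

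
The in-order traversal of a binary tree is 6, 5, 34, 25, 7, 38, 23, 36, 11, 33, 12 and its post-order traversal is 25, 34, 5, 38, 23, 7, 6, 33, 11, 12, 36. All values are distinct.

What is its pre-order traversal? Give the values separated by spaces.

The last element of post-order is the root; it splits in-order into left and right subtrees.
Root 36: left subtree has 7 nodes {6, 5, 34, 25, 7, 38, 23}, right has 3 {11, 33, 12}.
  Root 6: left subtree has 0 nodes { }, right has 6 {5, 34, 25, 7, 38, 23}.
    Root 7: left subtree has 3 nodes {5, 34, 25}, right has 2 {38, 23}.
      Root 5: left subtree has 0 nodes { }, right has 2 {34, 25}.
        Root 34: left subtree has 0 nodes { }, right has 1 {25}.
      Root 23: left subtree has 1 node {38}, right has 0 { }.
  Root 12: left subtree has 2 nodes {11, 33}, right has 0 { }.
    Root 11: left subtree has 0 nodes { }, right has 1 {33}.

36 6 7 5 34 25 23 38 12 11 33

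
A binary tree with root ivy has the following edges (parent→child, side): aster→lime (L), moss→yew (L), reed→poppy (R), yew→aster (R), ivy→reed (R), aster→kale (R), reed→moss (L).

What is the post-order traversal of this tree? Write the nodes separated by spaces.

Post-order visits the left subtree, then the right subtree, then the node.
At ivy: no left child.
At ivy: go right to reed.
  At reed: go left to moss.
    At moss: go left to yew.
      At yew: no left child.
      At yew: go right to aster.
        At aster: go left to lime.
          lime is a leaf — visit lime.
        At aster: go right to kale.
          kale is a leaf — visit kale.
        Visit aster.
      Visit yew.
    At moss: no right child.
    Visit moss.
  At reed: go right to poppy.
    poppy is a leaf — visit poppy.
  Visit reed.
Visit ivy.

lime kale aster yew moss poppy reed ivy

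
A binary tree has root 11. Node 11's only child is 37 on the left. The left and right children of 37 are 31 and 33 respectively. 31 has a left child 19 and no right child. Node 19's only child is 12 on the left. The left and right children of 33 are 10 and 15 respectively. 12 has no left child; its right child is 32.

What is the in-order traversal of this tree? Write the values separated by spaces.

12 32 19 31 37 10 33 15 11

In-order visits the left subtree, then the node, then the right subtree.
At 11: go left to 37.
  At 37: go left to 31.
    At 31: go left to 19.
      At 19: go left to 12.
        At 12: no left child.
        Visit 12.
        At 12: go right to 32.
          32 is a leaf — visit 32.
      Visit 19.
      At 19: no right child.
    Visit 31.
    At 31: no right child.
  Visit 37.
  At 37: go right to 33.
    At 33: go left to 10.
      10 is a leaf — visit 10.
    Visit 33.
    At 33: go right to 15.
      15 is a leaf — visit 15.
Visit 11.
At 11: no right child.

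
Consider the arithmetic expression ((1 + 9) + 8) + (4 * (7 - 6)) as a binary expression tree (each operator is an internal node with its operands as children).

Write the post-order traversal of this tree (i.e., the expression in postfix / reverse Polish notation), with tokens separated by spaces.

Post-order on an expression tree gives postfix notation: for each operator, emit left operand, right operand, then the operator.

1 9 + 8 + 4 7 6 - * +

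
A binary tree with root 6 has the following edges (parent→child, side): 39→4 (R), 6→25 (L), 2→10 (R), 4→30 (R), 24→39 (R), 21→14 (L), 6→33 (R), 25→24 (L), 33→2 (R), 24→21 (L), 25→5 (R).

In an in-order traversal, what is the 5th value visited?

4

In-order visits the left subtree, then the node, then the right subtree.
At 6: go left to 25.
  At 25: go left to 24.
    At 24: go left to 21.
      At 21: go left to 14.
        14 is a leaf — visit 14.
      Visit 21.
      At 21: no right child.
    Visit 24.
    At 24: go right to 39.
      At 39: no left child.
      Visit 39.
      At 39: go right to 4.
        At 4: no left child.
        Visit 4.
        At 4: go right to 30.
          30 is a leaf — visit 30.
  Visit 25.
  At 25: go right to 5.
    5 is a leaf — visit 5.
Visit 6.
At 6: go right to 33.
  At 33: no left child.
  Visit 33.
  At 33: go right to 2.
    At 2: no left child.
    Visit 2.
    At 2: go right to 10.
      10 is a leaf — visit 10.
Full in-order sequence: 14, 21, 24, 39, 4, 30, 25, 5, 6, 33, 2, 10.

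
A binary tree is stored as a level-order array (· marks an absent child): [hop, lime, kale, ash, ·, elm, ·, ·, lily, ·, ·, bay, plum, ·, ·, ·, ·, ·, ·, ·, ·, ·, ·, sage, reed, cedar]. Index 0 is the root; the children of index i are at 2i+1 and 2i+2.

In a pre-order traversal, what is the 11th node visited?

cedar

Pre-order visits the node, then its left subtree, then its right subtree.
Visit hop.
At hop: go left to lime.
  Visit lime.
  At lime: go left to ash.
    Visit ash.
    At ash: no left child.
    At ash: go right to lily.
      lily is a leaf — visit lily.
  At lime: no right child.
At hop: go right to kale.
  Visit kale.
  At kale: go left to elm.
    Visit elm.
    At elm: go left to bay.
      Visit bay.
      At bay: go left to sage.
        sage is a leaf — visit sage.
      At bay: go right to reed.
        reed is a leaf — visit reed.
    At elm: go right to plum.
      Visit plum.
      At plum: go left to cedar.
        cedar is a leaf — visit cedar.
      At plum: no right child.
  At kale: no right child.
Full pre-order sequence: hop, lime, ash, lily, kale, elm, bay, sage, reed, plum, cedar.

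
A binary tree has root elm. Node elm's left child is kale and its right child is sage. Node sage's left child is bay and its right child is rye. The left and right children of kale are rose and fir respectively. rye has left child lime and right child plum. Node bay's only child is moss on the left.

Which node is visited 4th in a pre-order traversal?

fir

Pre-order visits the node, then its left subtree, then its right subtree.
Visit elm.
At elm: go left to kale.
  Visit kale.
  At kale: go left to rose.
    rose is a leaf — visit rose.
  At kale: go right to fir.
    fir is a leaf — visit fir.
At elm: go right to sage.
  Visit sage.
  At sage: go left to bay.
    Visit bay.
    At bay: go left to moss.
      moss is a leaf — visit moss.
    At bay: no right child.
  At sage: go right to rye.
    Visit rye.
    At rye: go left to lime.
      lime is a leaf — visit lime.
    At rye: go right to plum.
      plum is a leaf — visit plum.
Full pre-order sequence: elm, kale, rose, fir, sage, bay, moss, rye, lime, plum.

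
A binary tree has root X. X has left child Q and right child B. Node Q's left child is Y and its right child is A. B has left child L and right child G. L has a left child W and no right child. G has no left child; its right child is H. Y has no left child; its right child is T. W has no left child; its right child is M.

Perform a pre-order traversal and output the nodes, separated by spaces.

Pre-order visits the node, then its left subtree, then its right subtree.
Visit X.
At X: go left to Q.
  Visit Q.
  At Q: go left to Y.
    Visit Y.
    At Y: no left child.
    At Y: go right to T.
      T is a leaf — visit T.
  At Q: go right to A.
    A is a leaf — visit A.
At X: go right to B.
  Visit B.
  At B: go left to L.
    Visit L.
    At L: go left to W.
      Visit W.
      At W: no left child.
      At W: go right to M.
        M is a leaf — visit M.
    At L: no right child.
  At B: go right to G.
    Visit G.
    At G: no left child.
    At G: go right to H.
      H is a leaf — visit H.

X Q Y T A B L W M G H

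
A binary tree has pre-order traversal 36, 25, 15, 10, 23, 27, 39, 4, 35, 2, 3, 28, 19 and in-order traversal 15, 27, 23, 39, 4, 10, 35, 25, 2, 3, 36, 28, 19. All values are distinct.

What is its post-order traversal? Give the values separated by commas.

27, 4, 39, 23, 35, 10, 15, 3, 2, 25, 19, 28, 36

The first element of pre-order is the root; it splits in-order into left and right subtrees.
Root 36: left subtree has 10 nodes {15, 27, 23, 39, 4, 10, 35, 25, 2, 3}, right has 2 {28, 19}.
  Root 25: left subtree has 7 nodes {15, 27, 23, 39, 4, 10, 35}, right has 2 {2, 3}.
    Root 15: left subtree has 0 nodes { }, right has 6 {27, 23, 39, 4, 10, 35}.
      Root 10: left subtree has 4 nodes {27, 23, 39, 4}, right has 1 {35}.
        Root 23: left subtree has 1 node {27}, right has 2 {39, 4}.
          Root 39: left subtree has 0 nodes { }, right has 1 {4}.
    Root 2: left subtree has 0 nodes { }, right has 1 {3}.
  Root 28: left subtree has 0 nodes { }, right has 1 {19}.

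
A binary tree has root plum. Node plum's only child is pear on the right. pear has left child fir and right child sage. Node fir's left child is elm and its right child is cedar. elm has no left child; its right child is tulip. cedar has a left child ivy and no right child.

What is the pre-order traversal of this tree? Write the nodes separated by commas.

Pre-order visits the node, then its left subtree, then its right subtree.
Visit plum.
At plum: no left child.
At plum: go right to pear.
  Visit pear.
  At pear: go left to fir.
    Visit fir.
    At fir: go left to elm.
      Visit elm.
      At elm: no left child.
      At elm: go right to tulip.
        tulip is a leaf — visit tulip.
    At fir: go right to cedar.
      Visit cedar.
      At cedar: go left to ivy.
        ivy is a leaf — visit ivy.
      At cedar: no right child.
  At pear: go right to sage.
    sage is a leaf — visit sage.

plum, pear, fir, elm, tulip, cedar, ivy, sage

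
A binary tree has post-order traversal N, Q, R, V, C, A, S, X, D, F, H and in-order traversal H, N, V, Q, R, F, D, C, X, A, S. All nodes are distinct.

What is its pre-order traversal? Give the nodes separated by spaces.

The last element of post-order is the root; it splits in-order into left and right subtrees.
Root H: left subtree has 0 nodes { }, right has 10 {N, V, Q, R, F, D, C, X, A, S}.
  Root F: left subtree has 4 nodes {N, V, Q, R}, right has 5 {D, C, X, A, S}.
    Root V: left subtree has 1 node {N}, right has 2 {Q, R}.
      Root R: left subtree has 1 node {Q}, right has 0 { }.
    Root D: left subtree has 0 nodes { }, right has 4 {C, X, A, S}.
      Root X: left subtree has 1 node {C}, right has 2 {A, S}.
        Root S: left subtree has 1 node {A}, right has 0 { }.

H F V N R Q D X C S A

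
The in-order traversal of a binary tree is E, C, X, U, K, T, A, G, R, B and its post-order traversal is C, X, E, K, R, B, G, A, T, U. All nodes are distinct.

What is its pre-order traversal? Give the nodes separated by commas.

The last element of post-order is the root; it splits in-order into left and right subtrees.
Root U: left subtree has 3 nodes {E, C, X}, right has 6 {K, T, A, G, R, B}.
  Root E: left subtree has 0 nodes { }, right has 2 {C, X}.
    Root X: left subtree has 1 node {C}, right has 0 { }.
  Root T: left subtree has 1 node {K}, right has 4 {A, G, R, B}.
    Root A: left subtree has 0 nodes { }, right has 3 {G, R, B}.
      Root G: left subtree has 0 nodes { }, right has 2 {R, B}.
        Root B: left subtree has 1 node {R}, right has 0 { }.

U, E, X, C, T, K, A, G, B, R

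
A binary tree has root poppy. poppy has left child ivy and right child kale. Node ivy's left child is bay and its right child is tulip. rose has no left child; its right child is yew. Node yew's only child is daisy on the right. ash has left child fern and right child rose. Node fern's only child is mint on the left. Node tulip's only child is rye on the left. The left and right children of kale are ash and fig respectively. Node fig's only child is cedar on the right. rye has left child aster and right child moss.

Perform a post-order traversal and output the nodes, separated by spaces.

bay aster moss rye tulip ivy mint fern daisy yew rose ash cedar fig kale poppy

Post-order visits the left subtree, then the right subtree, then the node.
At poppy: go left to ivy.
  At ivy: go left to bay.
    bay is a leaf — visit bay.
  At ivy: go right to tulip.
    At tulip: go left to rye.
      At rye: go left to aster.
        aster is a leaf — visit aster.
      At rye: go right to moss.
        moss is a leaf — visit moss.
      Visit rye.
    At tulip: no right child.
    Visit tulip.
  Visit ivy.
At poppy: go right to kale.
  At kale: go left to ash.
    At ash: go left to fern.
      At fern: go left to mint.
        mint is a leaf — visit mint.
      At fern: no right child.
      Visit fern.
    At ash: go right to rose.
      At rose: no left child.
      At rose: go right to yew.
        At yew: no left child.
        At yew: go right to daisy.
          daisy is a leaf — visit daisy.
        Visit yew.
      Visit rose.
    Visit ash.
  At kale: go right to fig.
    At fig: no left child.
    At fig: go right to cedar.
      cedar is a leaf — visit cedar.
    Visit fig.
  Visit kale.
Visit poppy.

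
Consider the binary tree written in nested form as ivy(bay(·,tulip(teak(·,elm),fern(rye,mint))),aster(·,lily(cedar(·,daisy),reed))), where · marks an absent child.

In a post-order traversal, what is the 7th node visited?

bay

Post-order visits the left subtree, then the right subtree, then the node.
At ivy: go left to bay.
  At bay: no left child.
  At bay: go right to tulip.
    At tulip: go left to teak.
      At teak: no left child.
      At teak: go right to elm.
        elm is a leaf — visit elm.
      Visit teak.
    At tulip: go right to fern.
      At fern: go left to rye.
        rye is a leaf — visit rye.
      At fern: go right to mint.
        mint is a leaf — visit mint.
      Visit fern.
    Visit tulip.
  Visit bay.
At ivy: go right to aster.
  At aster: no left child.
  At aster: go right to lily.
    At lily: go left to cedar.
      At cedar: no left child.
      At cedar: go right to daisy.
        daisy is a leaf — visit daisy.
      Visit cedar.
    At lily: go right to reed.
      reed is a leaf — visit reed.
    Visit lily.
  Visit aster.
Visit ivy.
Full post-order sequence: elm, teak, rye, mint, fern, tulip, bay, daisy, cedar, reed, lily, aster, ivy.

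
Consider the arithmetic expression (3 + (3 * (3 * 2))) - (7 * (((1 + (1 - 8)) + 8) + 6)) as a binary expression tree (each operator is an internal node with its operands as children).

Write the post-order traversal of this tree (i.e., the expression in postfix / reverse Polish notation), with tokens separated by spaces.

Post-order on an expression tree gives postfix notation: for each operator, emit left operand, right operand, then the operator.

3 3 3 2 * * + 7 1 1 8 - + 8 + 6 + * -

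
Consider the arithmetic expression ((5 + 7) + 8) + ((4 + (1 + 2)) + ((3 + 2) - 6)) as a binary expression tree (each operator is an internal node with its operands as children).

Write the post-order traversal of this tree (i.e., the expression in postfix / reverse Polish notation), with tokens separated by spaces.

Post-order on an expression tree gives postfix notation: for each operator, emit left operand, right operand, then the operator.

5 7 + 8 + 4 1 2 + + 3 2 + 6 - + +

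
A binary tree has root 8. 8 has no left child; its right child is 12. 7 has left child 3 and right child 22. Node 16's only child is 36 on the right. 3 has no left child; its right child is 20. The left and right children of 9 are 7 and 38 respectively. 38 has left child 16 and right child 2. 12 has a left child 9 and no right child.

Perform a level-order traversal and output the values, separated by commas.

8, 12, 9, 7, 38, 3, 22, 16, 2, 20, 36

Level-order visits nodes level by level from the root, left to right within each level.
Level 0: 8
Level 1: 12
Level 2: 9
Level 3: 7, 38
Level 4: 3, 22, 16, 2
Level 5: 20, 36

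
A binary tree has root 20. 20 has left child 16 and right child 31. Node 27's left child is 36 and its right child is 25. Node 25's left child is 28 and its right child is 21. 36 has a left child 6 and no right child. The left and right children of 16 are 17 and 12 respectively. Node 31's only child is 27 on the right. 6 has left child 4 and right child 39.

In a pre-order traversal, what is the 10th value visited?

39

Pre-order visits the node, then its left subtree, then its right subtree.
Visit 20.
At 20: go left to 16.
  Visit 16.
  At 16: go left to 17.
    17 is a leaf — visit 17.
  At 16: go right to 12.
    12 is a leaf — visit 12.
At 20: go right to 31.
  Visit 31.
  At 31: no left child.
  At 31: go right to 27.
    Visit 27.
    At 27: go left to 36.
      Visit 36.
      At 36: go left to 6.
        Visit 6.
        At 6: go left to 4.
          4 is a leaf — visit 4.
        At 6: go right to 39.
          39 is a leaf — visit 39.
      At 36: no right child.
    At 27: go right to 25.
      Visit 25.
      At 25: go left to 28.
        28 is a leaf — visit 28.
      At 25: go right to 21.
        21 is a leaf — visit 21.
Full pre-order sequence: 20, 16, 17, 12, 31, 27, 36, 6, 4, 39, 25, 28, 21.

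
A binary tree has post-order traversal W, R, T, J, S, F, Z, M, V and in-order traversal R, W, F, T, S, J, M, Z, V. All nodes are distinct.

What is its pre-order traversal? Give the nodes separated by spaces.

V M F R W S T J Z

The last element of post-order is the root; it splits in-order into left and right subtrees.
Root V: left subtree has 8 nodes {R, W, F, T, S, J, M, Z}, right has 0 { }.
  Root M: left subtree has 6 nodes {R, W, F, T, S, J}, right has 1 {Z}.
    Root F: left subtree has 2 nodes {R, W}, right has 3 {T, S, J}.
      Root R: left subtree has 0 nodes { }, right has 1 {W}.
      Root S: left subtree has 1 node {T}, right has 1 {J}.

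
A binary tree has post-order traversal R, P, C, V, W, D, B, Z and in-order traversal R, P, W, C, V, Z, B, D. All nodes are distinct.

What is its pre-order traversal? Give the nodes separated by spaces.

The last element of post-order is the root; it splits in-order into left and right subtrees.
Root Z: left subtree has 5 nodes {R, P, W, C, V}, right has 2 {B, D}.
  Root W: left subtree has 2 nodes {R, P}, right has 2 {C, V}.
    Root P: left subtree has 1 node {R}, right has 0 { }.
    Root V: left subtree has 1 node {C}, right has 0 { }.
  Root B: left subtree has 0 nodes { }, right has 1 {D}.

Z W P R V C B D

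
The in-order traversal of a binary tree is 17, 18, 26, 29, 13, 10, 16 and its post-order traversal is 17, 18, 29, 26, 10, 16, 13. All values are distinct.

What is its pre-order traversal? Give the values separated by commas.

13, 26, 18, 17, 29, 16, 10

The last element of post-order is the root; it splits in-order into left and right subtrees.
Root 13: left subtree has 4 nodes {17, 18, 26, 29}, right has 2 {10, 16}.
  Root 26: left subtree has 2 nodes {17, 18}, right has 1 {29}.
    Root 18: left subtree has 1 node {17}, right has 0 { }.
  Root 16: left subtree has 1 node {10}, right has 0 { }.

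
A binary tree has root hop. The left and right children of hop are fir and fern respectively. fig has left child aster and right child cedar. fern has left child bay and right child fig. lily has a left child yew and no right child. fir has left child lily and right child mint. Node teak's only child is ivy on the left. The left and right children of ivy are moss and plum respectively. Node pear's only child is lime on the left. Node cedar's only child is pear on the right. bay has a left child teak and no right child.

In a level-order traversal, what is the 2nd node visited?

fir

Level-order visits nodes level by level from the root, left to right within each level.
Level 0: hop
Level 1: fir, fern
Level 2: lily, mint, bay, fig
Level 3: yew, teak, aster, cedar
Level 4: ivy, pear
Level 5: moss, plum, lime
Full level-order sequence: hop, fir, fern, lily, mint, bay, fig, yew, teak, aster, cedar, ivy, pear, moss, plum, lime.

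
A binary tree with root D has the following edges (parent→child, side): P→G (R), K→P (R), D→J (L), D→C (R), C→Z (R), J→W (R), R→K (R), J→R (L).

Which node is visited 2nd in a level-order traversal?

Level-order visits nodes level by level from the root, left to right within each level.
Level 0: D
Level 1: J, C
Level 2: R, W, Z
Level 3: K
Level 4: P
Level 5: G
Full level-order sequence: D, J, C, R, W, Z, K, P, G.

J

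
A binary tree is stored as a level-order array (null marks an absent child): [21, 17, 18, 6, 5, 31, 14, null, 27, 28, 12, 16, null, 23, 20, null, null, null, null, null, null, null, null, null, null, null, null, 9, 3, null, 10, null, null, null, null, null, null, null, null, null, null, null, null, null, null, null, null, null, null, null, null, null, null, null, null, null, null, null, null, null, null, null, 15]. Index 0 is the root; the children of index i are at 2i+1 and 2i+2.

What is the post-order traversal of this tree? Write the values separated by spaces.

27 6 28 12 5 17 16 31 9 3 23 15 10 20 14 18 21

Post-order visits the left subtree, then the right subtree, then the node.
At 21: go left to 17.
  At 17: go left to 6.
    At 6: no left child.
    At 6: go right to 27.
      27 is a leaf — visit 27.
    Visit 6.
  At 17: go right to 5.
    At 5: go left to 28.
      28 is a leaf — visit 28.
    At 5: go right to 12.
      12 is a leaf — visit 12.
    Visit 5.
  Visit 17.
At 21: go right to 18.
  At 18: go left to 31.
    At 31: go left to 16.
      16 is a leaf — visit 16.
    At 31: no right child.
    Visit 31.
  At 18: go right to 14.
    At 14: go left to 23.
      At 23: go left to 9.
        9 is a leaf — visit 9.
      At 23: go right to 3.
        3 is a leaf — visit 3.
      Visit 23.
    At 14: go right to 20.
      At 20: no left child.
      At 20: go right to 10.
        At 10: no left child.
        At 10: go right to 15.
          15 is a leaf — visit 15.
        Visit 10.
      Visit 20.
    Visit 14.
  Visit 18.
Visit 21.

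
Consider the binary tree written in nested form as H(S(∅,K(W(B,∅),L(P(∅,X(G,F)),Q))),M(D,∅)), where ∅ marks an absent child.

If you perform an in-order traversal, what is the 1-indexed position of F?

8

In-order visits the left subtree, then the node, then the right subtree.
At H: go left to S.
  At S: no left child.
  Visit S.
  At S: go right to K.
    At K: go left to W.
      At W: go left to B.
        B is a leaf — visit B.
      Visit W.
      At W: no right child.
    Visit K.
    At K: go right to L.
      At L: go left to P.
        At P: no left child.
        Visit P.
        At P: go right to X.
          At X: go left to G.
            G is a leaf — visit G.
          Visit X.
          At X: go right to F.
            F is a leaf — visit F.
      Visit L.
      At L: go right to Q.
        Q is a leaf — visit Q.
Visit H.
At H: go right to M.
  At M: go left to D.
    D is a leaf — visit D.
  Visit M.
  At M: no right child.
Full in-order sequence: S, B, W, K, P, G, X, F, L, Q, H, D, M.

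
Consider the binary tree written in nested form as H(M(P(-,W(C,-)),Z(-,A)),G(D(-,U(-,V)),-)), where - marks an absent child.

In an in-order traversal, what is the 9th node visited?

In-order visits the left subtree, then the node, then the right subtree.
At H: go left to M.
  At M: go left to P.
    At P: no left child.
    Visit P.
    At P: go right to W.
      At W: go left to C.
        C is a leaf — visit C.
      Visit W.
      At W: no right child.
  Visit M.
  At M: go right to Z.
    At Z: no left child.
    Visit Z.
    At Z: go right to A.
      A is a leaf — visit A.
Visit H.
At H: go right to G.
  At G: go left to D.
    At D: no left child.
    Visit D.
    At D: go right to U.
      At U: no left child.
      Visit U.
      At U: go right to V.
        V is a leaf — visit V.
  Visit G.
  At G: no right child.
Full in-order sequence: P, C, W, M, Z, A, H, D, U, V, G.

U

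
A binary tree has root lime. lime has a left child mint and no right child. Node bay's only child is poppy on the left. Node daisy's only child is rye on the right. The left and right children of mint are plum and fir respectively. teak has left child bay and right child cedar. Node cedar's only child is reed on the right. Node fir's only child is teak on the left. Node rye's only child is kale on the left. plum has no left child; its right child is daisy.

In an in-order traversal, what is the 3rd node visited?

kale

In-order visits the left subtree, then the node, then the right subtree.
At lime: go left to mint.
  At mint: go left to plum.
    At plum: no left child.
    Visit plum.
    At plum: go right to daisy.
      At daisy: no left child.
      Visit daisy.
      At daisy: go right to rye.
        At rye: go left to kale.
          kale is a leaf — visit kale.
        Visit rye.
        At rye: no right child.
  Visit mint.
  At mint: go right to fir.
    At fir: go left to teak.
      At teak: go left to bay.
        At bay: go left to poppy.
          poppy is a leaf — visit poppy.
        Visit bay.
        At bay: no right child.
      Visit teak.
      At teak: go right to cedar.
        At cedar: no left child.
        Visit cedar.
        At cedar: go right to reed.
          reed is a leaf — visit reed.
    Visit fir.
    At fir: no right child.
Visit lime.
At lime: no right child.
Full in-order sequence: plum, daisy, kale, rye, mint, poppy, bay, teak, cedar, reed, fir, lime.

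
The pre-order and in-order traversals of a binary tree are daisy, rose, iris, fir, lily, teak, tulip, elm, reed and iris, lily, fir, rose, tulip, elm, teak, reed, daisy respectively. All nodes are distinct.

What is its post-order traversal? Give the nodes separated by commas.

lily, fir, iris, elm, tulip, reed, teak, rose, daisy

The first element of pre-order is the root; it splits in-order into left and right subtrees.
Root daisy: left subtree has 8 nodes {iris, lily, fir, rose, tulip, elm, teak, reed}, right has 0 { }.
  Root rose: left subtree has 3 nodes {iris, lily, fir}, right has 4 {tulip, elm, teak, reed}.
    Root iris: left subtree has 0 nodes { }, right has 2 {lily, fir}.
      Root fir: left subtree has 1 node {lily}, right has 0 { }.
    Root teak: left subtree has 2 nodes {tulip, elm}, right has 1 {reed}.
      Root tulip: left subtree has 0 nodes { }, right has 1 {elm}.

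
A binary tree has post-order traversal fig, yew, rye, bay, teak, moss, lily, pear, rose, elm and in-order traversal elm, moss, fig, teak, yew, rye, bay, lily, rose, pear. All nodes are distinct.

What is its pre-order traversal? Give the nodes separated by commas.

The last element of post-order is the root; it splits in-order into left and right subtrees.
Root elm: left subtree has 0 nodes { }, right has 9 {moss, fig, teak, yew, rye, bay, lily, rose, pear}.
  Root rose: left subtree has 7 nodes {moss, fig, teak, yew, rye, bay, lily}, right has 1 {pear}.
    Root lily: left subtree has 6 nodes {moss, fig, teak, yew, rye, bay}, right has 0 { }.
      Root moss: left subtree has 0 nodes { }, right has 5 {fig, teak, yew, rye, bay}.
        Root teak: left subtree has 1 node {fig}, right has 3 {yew, rye, bay}.
          Root bay: left subtree has 2 nodes {yew, rye}, right has 0 { }.
            Root rye: left subtree has 1 node {yew}, right has 0 { }.

elm, rose, lily, moss, teak, fig, bay, rye, yew, pear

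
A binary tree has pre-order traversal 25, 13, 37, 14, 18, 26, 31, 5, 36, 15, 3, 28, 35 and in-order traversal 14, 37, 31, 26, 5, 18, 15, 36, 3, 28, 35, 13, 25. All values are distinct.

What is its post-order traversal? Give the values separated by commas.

14, 31, 5, 26, 15, 35, 28, 3, 36, 18, 37, 13, 25

The first element of pre-order is the root; it splits in-order into left and right subtrees.
Root 25: left subtree has 12 nodes {14, 37, 31, 26, 5, 18, 15, 36, 3, 28, 35, 13}, right has 0 { }.
  Root 13: left subtree has 11 nodes {14, 37, 31, 26, 5, 18, 15, 36, 3, 28, 35}, right has 0 { }.
    Root 37: left subtree has 1 node {14}, right has 9 {31, 26, 5, 18, 15, 36, 3, 28, 35}.
      Root 18: left subtree has 3 nodes {31, 26, 5}, right has 5 {15, 36, 3, 28, 35}.
        Root 26: left subtree has 1 node {31}, right has 1 {5}.
        Root 36: left subtree has 1 node {15}, right has 3 {3, 28, 35}.
          Root 3: left subtree has 0 nodes { }, right has 2 {28, 35}.
            Root 28: left subtree has 0 nodes { }, right has 1 {35}.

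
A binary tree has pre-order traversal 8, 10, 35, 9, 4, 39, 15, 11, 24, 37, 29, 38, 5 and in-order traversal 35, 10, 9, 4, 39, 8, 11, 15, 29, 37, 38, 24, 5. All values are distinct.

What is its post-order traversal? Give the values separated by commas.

The first element of pre-order is the root; it splits in-order into left and right subtrees.
Root 8: left subtree has 5 nodes {35, 10, 9, 4, 39}, right has 7 {11, 15, 29, 37, 38, 24, 5}.
  Root 10: left subtree has 1 node {35}, right has 3 {9, 4, 39}.
    Root 9: left subtree has 0 nodes { }, right has 2 {4, 39}.
      Root 4: left subtree has 0 nodes { }, right has 1 {39}.
  Root 15: left subtree has 1 node {11}, right has 5 {29, 37, 38, 24, 5}.
    Root 24: left subtree has 3 nodes {29, 37, 38}, right has 1 {5}.
      Root 37: left subtree has 1 node {29}, right has 1 {38}.

35, 39, 4, 9, 10, 11, 29, 38, 37, 5, 24, 15, 8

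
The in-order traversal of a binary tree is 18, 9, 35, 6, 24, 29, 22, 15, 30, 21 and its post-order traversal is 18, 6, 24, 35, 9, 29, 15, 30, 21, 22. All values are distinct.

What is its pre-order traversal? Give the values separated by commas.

The last element of post-order is the root; it splits in-order into left and right subtrees.
Root 22: left subtree has 6 nodes {18, 9, 35, 6, 24, 29}, right has 3 {15, 30, 21}.
  Root 29: left subtree has 5 nodes {18, 9, 35, 6, 24}, right has 0 { }.
    Root 9: left subtree has 1 node {18}, right has 3 {35, 6, 24}.
      Root 35: left subtree has 0 nodes { }, right has 2 {6, 24}.
        Root 24: left subtree has 1 node {6}, right has 0 { }.
  Root 21: left subtree has 2 nodes {15, 30}, right has 0 { }.
    Root 30: left subtree has 1 node {15}, right has 0 { }.

22, 29, 9, 18, 35, 24, 6, 21, 30, 15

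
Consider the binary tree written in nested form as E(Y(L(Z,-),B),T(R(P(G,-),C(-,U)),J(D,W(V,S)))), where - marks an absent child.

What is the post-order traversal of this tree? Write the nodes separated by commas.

Post-order visits the left subtree, then the right subtree, then the node.
At E: go left to Y.
  At Y: go left to L.
    At L: go left to Z.
      Z is a leaf — visit Z.
    At L: no right child.
    Visit L.
  At Y: go right to B.
    B is a leaf — visit B.
  Visit Y.
At E: go right to T.
  At T: go left to R.
    At R: go left to P.
      At P: go left to G.
        G is a leaf — visit G.
      At P: no right child.
      Visit P.
    At R: go right to C.
      At C: no left child.
      At C: go right to U.
        U is a leaf — visit U.
      Visit C.
    Visit R.
  At T: go right to J.
    At J: go left to D.
      D is a leaf — visit D.
    At J: go right to W.
      At W: go left to V.
        V is a leaf — visit V.
      At W: go right to S.
        S is a leaf — visit S.
      Visit W.
    Visit J.
  Visit T.
Visit E.

Z, L, B, Y, G, P, U, C, R, D, V, S, W, J, T, E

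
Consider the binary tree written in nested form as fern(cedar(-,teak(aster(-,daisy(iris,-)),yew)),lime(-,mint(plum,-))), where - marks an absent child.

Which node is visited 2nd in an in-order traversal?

aster

In-order visits the left subtree, then the node, then the right subtree.
At fern: go left to cedar.
  At cedar: no left child.
  Visit cedar.
  At cedar: go right to teak.
    At teak: go left to aster.
      At aster: no left child.
      Visit aster.
      At aster: go right to daisy.
        At daisy: go left to iris.
          iris is a leaf — visit iris.
        Visit daisy.
        At daisy: no right child.
    Visit teak.
    At teak: go right to yew.
      yew is a leaf — visit yew.
Visit fern.
At fern: go right to lime.
  At lime: no left child.
  Visit lime.
  At lime: go right to mint.
    At mint: go left to plum.
      plum is a leaf — visit plum.
    Visit mint.
    At mint: no right child.
Full in-order sequence: cedar, aster, iris, daisy, teak, yew, fern, lime, plum, mint.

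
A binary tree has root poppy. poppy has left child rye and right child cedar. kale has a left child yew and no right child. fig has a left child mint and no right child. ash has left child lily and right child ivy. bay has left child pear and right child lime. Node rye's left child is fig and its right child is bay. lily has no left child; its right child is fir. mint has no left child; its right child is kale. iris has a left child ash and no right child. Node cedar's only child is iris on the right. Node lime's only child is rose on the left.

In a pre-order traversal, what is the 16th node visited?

ivy

Pre-order visits the node, then its left subtree, then its right subtree.
Visit poppy.
At poppy: go left to rye.
  Visit rye.
  At rye: go left to fig.
    Visit fig.
    At fig: go left to mint.
      Visit mint.
      At mint: no left child.
      At mint: go right to kale.
        Visit kale.
        At kale: go left to yew.
          yew is a leaf — visit yew.
        At kale: no right child.
    At fig: no right child.
  At rye: go right to bay.
    Visit bay.
    At bay: go left to pear.
      pear is a leaf — visit pear.
    At bay: go right to lime.
      Visit lime.
      At lime: go left to rose.
        rose is a leaf — visit rose.
      At lime: no right child.
At poppy: go right to cedar.
  Visit cedar.
  At cedar: no left child.
  At cedar: go right to iris.
    Visit iris.
    At iris: go left to ash.
      Visit ash.
      At ash: go left to lily.
        Visit lily.
        At lily: no left child.
        At lily: go right to fir.
          fir is a leaf — visit fir.
      At ash: go right to ivy.
        ivy is a leaf — visit ivy.
    At iris: no right child.
Full pre-order sequence: poppy, rye, fig, mint, kale, yew, bay, pear, lime, rose, cedar, iris, ash, lily, fir, ivy.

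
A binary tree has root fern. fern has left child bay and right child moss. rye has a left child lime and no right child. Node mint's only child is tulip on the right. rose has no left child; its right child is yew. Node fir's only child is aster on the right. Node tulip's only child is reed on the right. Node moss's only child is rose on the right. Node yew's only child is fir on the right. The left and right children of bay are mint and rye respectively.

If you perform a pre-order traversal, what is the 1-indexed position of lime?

7

Pre-order visits the node, then its left subtree, then its right subtree.
Visit fern.
At fern: go left to bay.
  Visit bay.
  At bay: go left to mint.
    Visit mint.
    At mint: no left child.
    At mint: go right to tulip.
      Visit tulip.
      At tulip: no left child.
      At tulip: go right to reed.
        reed is a leaf — visit reed.
  At bay: go right to rye.
    Visit rye.
    At rye: go left to lime.
      lime is a leaf — visit lime.
    At rye: no right child.
At fern: go right to moss.
  Visit moss.
  At moss: no left child.
  At moss: go right to rose.
    Visit rose.
    At rose: no left child.
    At rose: go right to yew.
      Visit yew.
      At yew: no left child.
      At yew: go right to fir.
        Visit fir.
        At fir: no left child.
        At fir: go right to aster.
          aster is a leaf — visit aster.
Full pre-order sequence: fern, bay, mint, tulip, reed, rye, lime, moss, rose, yew, fir, aster.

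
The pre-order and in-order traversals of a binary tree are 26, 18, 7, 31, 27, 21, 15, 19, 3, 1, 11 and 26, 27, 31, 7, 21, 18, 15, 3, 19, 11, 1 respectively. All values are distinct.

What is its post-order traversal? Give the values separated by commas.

The first element of pre-order is the root; it splits in-order into left and right subtrees.
Root 26: left subtree has 0 nodes { }, right has 10 {27, 31, 7, 21, 18, 15, 3, 19, 11, 1}.
  Root 18: left subtree has 4 nodes {27, 31, 7, 21}, right has 5 {15, 3, 19, 11, 1}.
    Root 7: left subtree has 2 nodes {27, 31}, right has 1 {21}.
      Root 31: left subtree has 1 node {27}, right has 0 { }.
    Root 15: left subtree has 0 nodes { }, right has 4 {3, 19, 11, 1}.
      Root 19: left subtree has 1 node {3}, right has 2 {11, 1}.
        Root 1: left subtree has 1 node {11}, right has 0 { }.

27, 31, 21, 7, 3, 11, 1, 19, 15, 18, 26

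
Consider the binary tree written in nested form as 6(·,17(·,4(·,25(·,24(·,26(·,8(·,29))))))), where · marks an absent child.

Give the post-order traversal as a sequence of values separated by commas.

29, 8, 26, 24, 25, 4, 17, 6

Post-order visits the left subtree, then the right subtree, then the node.
At 6: no left child.
At 6: go right to 17.
  At 17: no left child.
  At 17: go right to 4.
    At 4: no left child.
    At 4: go right to 25.
      At 25: no left child.
      At 25: go right to 24.
        At 24: no left child.
        At 24: go right to 26.
          At 26: no left child.
          At 26: go right to 8.
            At 8: no left child.
            At 8: go right to 29.
              29 is a leaf — visit 29.
            Visit 8.
          Visit 26.
        Visit 24.
      Visit 25.
    Visit 4.
  Visit 17.
Visit 6.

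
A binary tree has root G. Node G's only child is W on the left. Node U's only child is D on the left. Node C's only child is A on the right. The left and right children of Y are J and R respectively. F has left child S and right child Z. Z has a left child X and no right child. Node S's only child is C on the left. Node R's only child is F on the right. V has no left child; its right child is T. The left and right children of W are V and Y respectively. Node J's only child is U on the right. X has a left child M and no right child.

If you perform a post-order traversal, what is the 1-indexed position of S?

Post-order visits the left subtree, then the right subtree, then the node.
At G: go left to W.
  At W: go left to V.
    At V: no left child.
    At V: go right to T.
      T is a leaf — visit T.
    Visit V.
  At W: go right to Y.
    At Y: go left to J.
      At J: no left child.
      At J: go right to U.
        At U: go left to D.
          D is a leaf — visit D.
        At U: no right child.
        Visit U.
      Visit J.
    At Y: go right to R.
      At R: no left child.
      At R: go right to F.
        At F: go left to S.
          At S: go left to C.
            At C: no left child.
            At C: go right to A.
              A is a leaf — visit A.
            Visit C.
          At S: no right child.
          Visit S.
        At F: go right to Z.
          At Z: go left to X.
            At X: go left to M.
              M is a leaf — visit M.
            At X: no right child.
            Visit X.
          At Z: no right child.
          Visit Z.
        Visit F.
      Visit R.
    Visit Y.
  Visit W.
At G: no right child.
Visit G.
Full post-order sequence: T, V, D, U, J, A, C, S, M, X, Z, F, R, Y, W, G.

8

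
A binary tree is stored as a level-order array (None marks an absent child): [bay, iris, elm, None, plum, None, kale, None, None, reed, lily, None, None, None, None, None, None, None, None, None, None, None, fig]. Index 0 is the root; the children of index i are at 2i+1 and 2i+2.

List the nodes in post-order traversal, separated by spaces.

Post-order visits the left subtree, then the right subtree, then the node.
At bay: go left to iris.
  At iris: no left child.
  At iris: go right to plum.
    At plum: go left to reed.
      reed is a leaf — visit reed.
    At plum: go right to lily.
      At lily: no left child.
      At lily: go right to fig.
        fig is a leaf — visit fig.
      Visit lily.
    Visit plum.
  Visit iris.
At bay: go right to elm.
  At elm: no left child.
  At elm: go right to kale.
    kale is a leaf — visit kale.
  Visit elm.
Visit bay.

reed fig lily plum iris kale elm bay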